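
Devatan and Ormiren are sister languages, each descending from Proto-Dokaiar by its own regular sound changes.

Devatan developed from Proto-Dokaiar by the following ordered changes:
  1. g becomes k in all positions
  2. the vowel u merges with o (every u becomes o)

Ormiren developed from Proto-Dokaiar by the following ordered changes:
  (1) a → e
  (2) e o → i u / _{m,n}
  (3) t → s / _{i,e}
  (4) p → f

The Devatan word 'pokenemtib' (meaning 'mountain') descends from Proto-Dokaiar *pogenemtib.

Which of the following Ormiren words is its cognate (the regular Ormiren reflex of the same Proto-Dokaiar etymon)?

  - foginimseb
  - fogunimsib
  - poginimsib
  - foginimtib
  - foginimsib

Ormiren: start from *pogenemtib.
  rule 1: no change — pogenemtib
  rule 2 (pre-nasal raising): pogenemtib → poginimtib
  rule 3 (palatalisation): poginimtib → poginimsib
  rule 4 (unconditioned shift): poginimsib → foginimsib
  ⇒ Ormiren foginimsib
Only 'foginimsib' matches the regular Ormiren development of *pogenemtib.

foginimsib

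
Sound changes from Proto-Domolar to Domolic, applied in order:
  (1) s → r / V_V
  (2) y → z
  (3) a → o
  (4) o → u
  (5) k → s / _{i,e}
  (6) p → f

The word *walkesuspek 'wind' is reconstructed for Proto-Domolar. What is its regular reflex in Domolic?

wulserusfek

Domolic: *walkesuspek
  walkesuspek → walkeruspek   [rhotacism]
  walkeruspek (rule 2 does not apply)
  walkeruspek → wolkeruspek   [vowel merger]
  wolkeruspek → wulkeruspek   [vowel merger]
  wulkeruspek → wulseruspek   [palatalisation]
  wulseruspek → wulserusfek   [unconditioned shift]
  giving Domolic wulserusfek.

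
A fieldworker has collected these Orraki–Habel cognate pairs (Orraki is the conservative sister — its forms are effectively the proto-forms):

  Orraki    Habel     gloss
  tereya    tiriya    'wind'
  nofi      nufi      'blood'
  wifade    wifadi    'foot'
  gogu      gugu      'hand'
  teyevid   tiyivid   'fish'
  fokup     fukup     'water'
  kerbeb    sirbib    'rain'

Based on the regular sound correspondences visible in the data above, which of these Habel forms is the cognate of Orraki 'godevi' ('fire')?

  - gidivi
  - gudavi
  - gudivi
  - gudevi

gogu ~ gugu, fokup ~ fukup — Orraki o corresponds to Habel u after a consonant, before a consonant other than r, m, n, p, b, f, v.
teyevid ~ tiyivid — Orraki e corresponds to Habel i after a consonant, before a labial obstruent.
Applying these to Orraki 'godevi':
  godevi → gudevi   (o→u after a consonant, before a consonant other than r, m, n, p, b, f, v)
  gudevi → gudivi   (e→i after a consonant, before a labial obstruent)
So the Habel cognate is 'gudivi'.

gudivi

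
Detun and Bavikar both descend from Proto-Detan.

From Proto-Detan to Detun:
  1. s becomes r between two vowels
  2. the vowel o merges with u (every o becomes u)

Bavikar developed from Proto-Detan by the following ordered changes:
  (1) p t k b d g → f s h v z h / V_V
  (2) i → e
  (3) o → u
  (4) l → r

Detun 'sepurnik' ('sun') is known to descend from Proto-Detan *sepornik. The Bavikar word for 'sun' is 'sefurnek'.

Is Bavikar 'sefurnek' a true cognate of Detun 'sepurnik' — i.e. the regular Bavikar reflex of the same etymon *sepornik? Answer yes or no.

yes

Derive the expected Bavikar reflex of *sepornik:
Bavikar: *sepornik
  sepornik → sefornik   [intervocalic lenition]
  sefornik → sefornek   [vowel merger]
  sefornek → sefurnek   [vowel merger]
  sefurnek (rule 4 does not apply)
  giving Bavikar sefurnek.
Bavikar 'sefurnek' matches the regular reflex exactly, so the pair is cognate.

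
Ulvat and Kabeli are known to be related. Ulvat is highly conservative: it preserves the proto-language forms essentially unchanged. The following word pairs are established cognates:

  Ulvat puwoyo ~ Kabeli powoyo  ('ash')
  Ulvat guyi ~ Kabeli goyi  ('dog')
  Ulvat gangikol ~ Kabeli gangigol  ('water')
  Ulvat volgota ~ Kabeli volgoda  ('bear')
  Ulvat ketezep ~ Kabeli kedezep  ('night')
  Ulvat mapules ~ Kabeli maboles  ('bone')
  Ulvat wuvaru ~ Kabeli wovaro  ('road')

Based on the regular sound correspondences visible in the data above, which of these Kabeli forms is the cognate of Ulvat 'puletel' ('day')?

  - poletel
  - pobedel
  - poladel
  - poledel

poledel

puwoyo ~ powoyo, guyi ~ goyi — Ulvat u corresponds to Kabeli o after a consonant, before a consonant other than r, m, n, p, b, f, v.
ketezep ~ kedezep — Ulvat t corresponds to Kabeli d between vowels (before a front vowel).
Applying these to Ulvat 'puletel':
  puletel → poletel   (u→o after a consonant, before a consonant other than r, m, n, p, b, f, v)
  poletel → poledel   (t→d between vowels (before a front vowel))
So the Kabeli cognate is 'poledel'.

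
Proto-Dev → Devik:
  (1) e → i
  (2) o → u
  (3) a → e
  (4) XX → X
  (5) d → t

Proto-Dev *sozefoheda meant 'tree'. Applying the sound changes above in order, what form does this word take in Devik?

Devik: *sozefoheda > sozifohida > suzifuhida > suzifuhide > suzifuhite  (by vowel merger, vowel merger, vowel merger, unconditioned shift)

suzifuhite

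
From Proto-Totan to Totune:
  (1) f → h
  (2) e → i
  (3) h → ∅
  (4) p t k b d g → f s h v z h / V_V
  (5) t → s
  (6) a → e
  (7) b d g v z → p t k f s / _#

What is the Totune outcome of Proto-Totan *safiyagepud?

Totune: *safiyagepud > sahiyagepud > sahiyagipud > saiyagipud > saiyahifud > seiyehifud > seiyehifut  (by unconditioned shift, vowel merger, h-loss, intervocalic lenition, vowel merger, final devoicing)

seiyehifut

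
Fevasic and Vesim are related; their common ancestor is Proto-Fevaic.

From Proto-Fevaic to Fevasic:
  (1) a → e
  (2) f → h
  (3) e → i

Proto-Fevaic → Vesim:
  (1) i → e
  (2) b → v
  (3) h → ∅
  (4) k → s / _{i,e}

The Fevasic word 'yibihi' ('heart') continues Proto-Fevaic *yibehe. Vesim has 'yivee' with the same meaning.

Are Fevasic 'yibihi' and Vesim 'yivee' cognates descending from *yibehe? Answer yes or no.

Derive the expected Vesim reflex of *yibehe:
Vesim: start from *yibehe.
  rule 1 (vowel merger): yibehe → yebehe
  rule 2 (unconditioned shift): yebehe → yevehe
  rule 3 (h-loss): yevehe → yevee
  rule 4: no change — yevee
  ⇒ Vesim yevee
The regular Vesim reflex would be 'yevee', but the attested form is 'yivee'. The correspondence is irregular, so they are not cognates (the Vesim form has a different source).

no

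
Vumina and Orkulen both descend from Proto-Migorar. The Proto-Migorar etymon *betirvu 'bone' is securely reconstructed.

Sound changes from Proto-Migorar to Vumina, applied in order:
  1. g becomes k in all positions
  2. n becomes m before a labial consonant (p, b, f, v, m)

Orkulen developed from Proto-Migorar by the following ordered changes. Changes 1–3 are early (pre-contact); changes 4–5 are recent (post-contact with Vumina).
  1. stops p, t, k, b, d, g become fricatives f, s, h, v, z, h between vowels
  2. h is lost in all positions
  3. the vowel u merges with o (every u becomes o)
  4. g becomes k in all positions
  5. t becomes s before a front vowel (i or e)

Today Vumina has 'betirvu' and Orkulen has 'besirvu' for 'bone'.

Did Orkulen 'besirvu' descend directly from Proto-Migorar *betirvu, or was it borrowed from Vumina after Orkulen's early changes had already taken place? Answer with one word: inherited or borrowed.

borrowed

If inherited, *betirvu would pass through all of Orkulen's changes:
Orkulen: start from *betirvu.
  rule 1 (intervocalic lenition): betirvu → besirvu
  rule 2: no change — besirvu
  rule 3 (vowel merger): besirvu → besirvo
  rule 4: no change — besirvo
  rule 5: no change — besirvo
  ⇒ Orkulen besirvo
If borrowed from Vumina 'betirvu' after the early changes, it would undergo only the recent ones:
  rule 4 (unconditioned shift): no change (betirvu)
  rule 5 (palatalisation): betirvu → besirvu
  ⇒ as a loan: besirvu
Orkulen 'besirvu' matches the loan outcome 'besirvu', not the inherited 'besirvo' — it skipped the early Orkulen changes, so it was borrowed from Vumina.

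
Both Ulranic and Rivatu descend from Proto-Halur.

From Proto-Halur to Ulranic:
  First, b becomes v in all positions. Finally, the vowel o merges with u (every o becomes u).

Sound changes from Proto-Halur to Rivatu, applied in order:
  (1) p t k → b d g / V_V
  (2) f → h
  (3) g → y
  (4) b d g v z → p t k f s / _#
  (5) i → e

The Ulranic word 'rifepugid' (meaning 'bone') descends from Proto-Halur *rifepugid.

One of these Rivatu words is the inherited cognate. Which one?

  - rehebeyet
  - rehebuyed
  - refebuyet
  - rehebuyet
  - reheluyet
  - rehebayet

Rivatu: *rifepugid > rifebugid > rihebugid > rihebuyid > rihebuyit > rehebuyet  (by intervocalic voicing, unconditioned shift, unconditioned shift, final devoicing, vowel merger)
Only 'rehebuyet' matches the regular Rivatu development of *rifepugid.

rehebuyet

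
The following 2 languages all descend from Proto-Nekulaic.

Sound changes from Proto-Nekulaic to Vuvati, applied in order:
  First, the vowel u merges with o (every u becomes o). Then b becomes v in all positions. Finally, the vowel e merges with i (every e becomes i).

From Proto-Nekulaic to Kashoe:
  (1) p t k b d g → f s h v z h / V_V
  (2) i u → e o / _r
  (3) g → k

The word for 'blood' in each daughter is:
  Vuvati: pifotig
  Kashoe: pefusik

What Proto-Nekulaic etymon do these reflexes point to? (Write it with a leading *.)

*pefutig

Position 2: Vuvati has i, Kashoe has e. Taking the neighbouring segments as reconstructed: Vuvati i could go back to *e or *i; Kashoe e can only go back to *e — the one source consistent with every daughter is *e.
Position 4: Vuvati has o, Kashoe has u. Kashoe preserves u here (none of its changes turn any other segment into u), so the proto-segment is *u.
This points to *pefutig. Verify forward in each daughter:
Vuvati: start from *pefutig.
  rule 1 (vowel merger): pefutig → pefotig
  rule 2: no change — pefotig
  rule 3 (vowel merger): pefotig → pifotig
  ⇒ Vuvati pifotig
Kashoe: *pefutig > pefusig > pefusik  (by intervocalic lenition, unconditioned shift)
No other proto-form is consistent with every reflex, so the reconstruction is *pefutig.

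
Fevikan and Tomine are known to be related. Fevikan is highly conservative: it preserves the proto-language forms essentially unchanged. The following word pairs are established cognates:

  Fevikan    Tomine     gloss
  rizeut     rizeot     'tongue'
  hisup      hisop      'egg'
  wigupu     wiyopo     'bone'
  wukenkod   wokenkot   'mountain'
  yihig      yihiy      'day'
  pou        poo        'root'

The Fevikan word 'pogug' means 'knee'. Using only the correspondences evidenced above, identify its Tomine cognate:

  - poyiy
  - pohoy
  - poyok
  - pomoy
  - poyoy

poyoy

wigupu ~ wiyopo — Fevikan g corresponds to Tomine y between vowels (before a back vowel).
wukenkod ~ wokenkot — Fevikan u corresponds to Tomine o after a consonant, before a consonant other than r, m, n, p, b, f, v.
yihig ~ yihiy — Fevikan g corresponds to Tomine y word-finally.
Applying these to Fevikan 'pogug':
  pogug → poyug   (g→y between vowels (before a back vowel))
  poyug → poyog   (u→o after a consonant, before a consonant other than r, m, n, p, b, f, v)
  poyog → poyoy   (g→y word-finally)
So the Tomine cognate is 'poyoy'.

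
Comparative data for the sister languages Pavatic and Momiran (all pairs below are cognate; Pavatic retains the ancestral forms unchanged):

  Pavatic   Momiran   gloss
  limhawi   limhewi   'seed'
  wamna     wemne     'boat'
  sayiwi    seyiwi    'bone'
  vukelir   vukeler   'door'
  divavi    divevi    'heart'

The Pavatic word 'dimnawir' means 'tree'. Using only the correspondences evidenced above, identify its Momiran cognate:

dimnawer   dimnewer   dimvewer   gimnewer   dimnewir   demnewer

dimnewer

limhawi ~ limhewi, sayiwi ~ seyiwi — Pavatic a corresponds to Momiran e after a consonant, before a consonant other than r, m, n, p, b, f, v.
vukelir ~ vukeler — Pavatic i corresponds to Momiran e after a consonant, before r.
Applying these to Pavatic 'dimnawir':
  dimnawir → dimnewir   (a→e after a consonant, before a consonant other than r, m, n, p, b, f, v)
  dimnewir → dimnewer   (i→e after a consonant, before r)
So the Momiran cognate is 'dimnewer'.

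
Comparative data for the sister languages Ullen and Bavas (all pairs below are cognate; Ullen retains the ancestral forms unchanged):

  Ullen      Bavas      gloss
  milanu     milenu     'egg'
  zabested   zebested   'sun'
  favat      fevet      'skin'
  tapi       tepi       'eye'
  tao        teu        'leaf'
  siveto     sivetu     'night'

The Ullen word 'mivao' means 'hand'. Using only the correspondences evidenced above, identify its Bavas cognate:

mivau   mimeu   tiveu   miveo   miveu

miveu

tao ~ teu — Ullen a corresponds to Bavas e after a consonant, before a back vowel.
tao ~ teu — Ullen o corresponds to Bavas u word-finally.
Applying these to Ullen 'mivao':
  mivao → miveo   (a→e after a consonant, before a back vowel)
  miveo → miveu   (o→u word-finally)
So the Bavas cognate is 'miveu'.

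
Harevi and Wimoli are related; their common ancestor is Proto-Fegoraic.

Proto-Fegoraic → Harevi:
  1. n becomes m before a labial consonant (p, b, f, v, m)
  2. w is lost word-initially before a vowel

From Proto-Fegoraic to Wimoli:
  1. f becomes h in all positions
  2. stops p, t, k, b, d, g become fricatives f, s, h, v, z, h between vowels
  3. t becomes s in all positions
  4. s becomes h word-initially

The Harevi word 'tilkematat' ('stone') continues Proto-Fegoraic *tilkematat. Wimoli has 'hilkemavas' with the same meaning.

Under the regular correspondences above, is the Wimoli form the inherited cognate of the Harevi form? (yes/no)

no

Derive the expected Wimoli reflex of *tilkematat:
Wimoli: *tilkematat
  tilkematat (rule 1 does not apply)
  tilkematat → tilkemasat   [intervocalic lenition]
  tilkemasat → silkemasas   [unconditioned shift]
  silkemasas → hilkemasas   [debuccalisation]
  giving Wimoli hilkemasas.
The regular Wimoli reflex would be 'hilkemasas', but the attested form is 'hilkemavas'. The correspondence is irregular, so they are not cognates (the Wimoli form has a different source).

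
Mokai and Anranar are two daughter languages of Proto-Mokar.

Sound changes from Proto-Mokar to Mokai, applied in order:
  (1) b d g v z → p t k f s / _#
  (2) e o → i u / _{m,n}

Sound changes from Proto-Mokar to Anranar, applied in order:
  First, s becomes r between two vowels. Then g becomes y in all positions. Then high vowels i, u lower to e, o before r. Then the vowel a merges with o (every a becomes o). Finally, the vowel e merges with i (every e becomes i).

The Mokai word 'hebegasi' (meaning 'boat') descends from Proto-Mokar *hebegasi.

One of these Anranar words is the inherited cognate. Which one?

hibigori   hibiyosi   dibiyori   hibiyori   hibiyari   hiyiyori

Anranar: *hebegasi
  hebegasi → hebegari   [rhotacism]
  hebegari → hebeyari   [unconditioned shift]
  hebeyari (rule 3 does not apply)
  hebeyari → hebeyori   [vowel merger]
  hebeyori → hibiyori   [vowel merger]
  giving Anranar hibiyori.
Among the options, 'hibiyori' alone shows every Anranar change applied in order.

hibiyori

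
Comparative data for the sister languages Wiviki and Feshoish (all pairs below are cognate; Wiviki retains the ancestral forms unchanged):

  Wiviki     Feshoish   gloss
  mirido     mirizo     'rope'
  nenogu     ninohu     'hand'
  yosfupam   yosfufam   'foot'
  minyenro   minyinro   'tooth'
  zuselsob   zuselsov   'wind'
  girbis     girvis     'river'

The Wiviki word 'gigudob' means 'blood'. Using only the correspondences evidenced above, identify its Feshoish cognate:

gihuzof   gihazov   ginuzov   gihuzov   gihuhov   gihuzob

gihuzov

nenogu ~ ninohu — Wiviki g corresponds to Feshoish h between vowels (before a back vowel).
mirido ~ mirizo — Wiviki d corresponds to Feshoish z between vowels (before a back vowel).
zuselsob ~ zuselsov — Wiviki b corresponds to Feshoish v word-finally.
Applying these to Wiviki 'gigudob':
  gigudob → gihudob   (g→h between vowels (before a back vowel))
  gihudob → gihuzob   (d→z between vowels (before a back vowel))
  gihuzob → gihuzov   (b→v word-finally)
So the Feshoish cognate is 'gihuzov'.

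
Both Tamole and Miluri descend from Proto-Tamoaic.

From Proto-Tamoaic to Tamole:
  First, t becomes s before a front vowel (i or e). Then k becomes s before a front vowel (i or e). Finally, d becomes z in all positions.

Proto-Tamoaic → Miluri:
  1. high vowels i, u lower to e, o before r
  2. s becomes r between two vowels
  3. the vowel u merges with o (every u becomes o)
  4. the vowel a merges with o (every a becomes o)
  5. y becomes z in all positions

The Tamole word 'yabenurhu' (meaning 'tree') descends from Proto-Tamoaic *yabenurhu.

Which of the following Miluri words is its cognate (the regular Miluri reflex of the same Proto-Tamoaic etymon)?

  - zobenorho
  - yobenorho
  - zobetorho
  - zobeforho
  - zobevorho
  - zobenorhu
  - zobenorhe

Miluri: *yabenurhu
  yabenurhu → yabenorhu   [pre-rhotic lowering]
  yabenorhu (rule 2 does not apply)
  yabenorhu → yabenorho   [vowel merger]
  yabenorho → yobenorho   [vowel merger]
  yobenorho → zobenorho   [unconditioned shift]
  giving Miluri zobenorho.
Among the options, 'zobenorho' alone shows every Miluri change applied in order.

zobenorho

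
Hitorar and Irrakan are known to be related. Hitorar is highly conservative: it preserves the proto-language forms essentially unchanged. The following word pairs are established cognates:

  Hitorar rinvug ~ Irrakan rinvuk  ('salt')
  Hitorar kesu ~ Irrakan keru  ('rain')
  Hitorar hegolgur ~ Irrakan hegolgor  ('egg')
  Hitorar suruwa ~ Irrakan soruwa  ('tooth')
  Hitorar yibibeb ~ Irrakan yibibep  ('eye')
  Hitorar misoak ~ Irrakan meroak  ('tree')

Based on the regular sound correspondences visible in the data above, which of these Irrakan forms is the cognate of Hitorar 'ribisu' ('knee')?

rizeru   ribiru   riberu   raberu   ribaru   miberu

misoak ~ meroak — Hitorar i corresponds to Irrakan e after a consonant, before a consonant other than r, m, n, p, b, f, v.
kesu ~ keru — Hitorar s corresponds to Irrakan r between vowels (before a back vowel).
Applying these to Hitorar 'ribisu':
  ribisu → ribesu   (i→e after a consonant, before a consonant other than r, m, n, p, b, f, v)
  ribesu → riberu   (s→r between vowels (before a back vowel))
So the Irrakan cognate is 'riberu'.

riberu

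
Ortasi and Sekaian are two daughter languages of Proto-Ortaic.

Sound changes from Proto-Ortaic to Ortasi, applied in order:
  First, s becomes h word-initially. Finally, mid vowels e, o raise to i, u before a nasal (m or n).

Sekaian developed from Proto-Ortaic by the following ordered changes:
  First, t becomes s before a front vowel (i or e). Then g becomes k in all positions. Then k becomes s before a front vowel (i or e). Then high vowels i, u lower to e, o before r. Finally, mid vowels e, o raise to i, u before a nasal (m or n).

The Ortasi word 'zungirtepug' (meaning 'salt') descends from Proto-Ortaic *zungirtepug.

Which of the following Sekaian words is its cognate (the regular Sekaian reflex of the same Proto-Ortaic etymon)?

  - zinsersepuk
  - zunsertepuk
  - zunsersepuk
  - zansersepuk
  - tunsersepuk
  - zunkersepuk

zunsersepuk

Sekaian: *zungirtepug
  zungirtepug → zungirsepug   [palatalisation]
  zungirsepug → zunkirsepuk   [unconditioned shift]
  zunkirsepuk → zunsirsepuk   [palatalisation]
  zunsirsepuk → zunsersepuk   [pre-rhotic lowering]
  zunsersepuk (rule 5 does not apply)
  giving Sekaian zunsersepuk.
The other candidates each miss or misapply at least one Sekaian change.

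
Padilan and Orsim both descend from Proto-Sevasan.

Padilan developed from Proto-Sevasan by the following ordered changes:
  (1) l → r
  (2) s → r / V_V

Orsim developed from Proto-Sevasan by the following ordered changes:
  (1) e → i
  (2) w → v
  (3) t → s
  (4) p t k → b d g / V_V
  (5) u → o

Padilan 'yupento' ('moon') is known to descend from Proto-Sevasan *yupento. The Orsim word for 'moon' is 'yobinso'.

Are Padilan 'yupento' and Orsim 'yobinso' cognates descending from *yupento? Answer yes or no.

yes

Derive the expected Orsim reflex of *yupento:
Orsim: *yupento > yupinto > yupinso > yubinso > yobinso  (by vowel merger, unconditioned shift, intervocalic voicing, vowel merger)
Orsim 'yobinso' matches the regular reflex exactly, so the pair is cognate.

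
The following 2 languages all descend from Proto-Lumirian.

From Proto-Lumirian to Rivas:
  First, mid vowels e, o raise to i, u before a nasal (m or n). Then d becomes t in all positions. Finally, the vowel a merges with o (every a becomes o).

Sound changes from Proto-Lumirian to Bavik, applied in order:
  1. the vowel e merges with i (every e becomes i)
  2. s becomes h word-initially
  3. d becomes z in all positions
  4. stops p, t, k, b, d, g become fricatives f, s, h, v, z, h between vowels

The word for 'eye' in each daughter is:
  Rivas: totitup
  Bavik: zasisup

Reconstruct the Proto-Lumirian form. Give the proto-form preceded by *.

Position 1: Rivas has t, Bavik has z. Taking the neighbouring segments as reconstructed: Rivas t could go back to *t or *d; Bavik z could go back to *d or *z — the one source consistent with every daughter is *d.
Position 2: Rivas has o, Bavik has a. Bavik preserves a here (none of its changes turn any other segment into a), so the proto-segment is *a.
This points to *datitup. Verify forward in each daughter:
Rivas: *datitup
  datitup (rule 1 does not apply)
  datitup → tatitup   [unconditioned shift]
  tatitup → totitup   [vowel merger]
  giving Rivas totitup.
Bavik: start from *datitup.
  rule 1: no change — datitup
  rule 2: no change — datitup
  rule 3 (unconditioned shift): datitup → zatitup
  rule 4 (intervocalic lenition): zatitup → zasisup
  ⇒ Bavik zasisup
No other proto-form is consistent with every reflex, so the reconstruction is *datitup.

*datitup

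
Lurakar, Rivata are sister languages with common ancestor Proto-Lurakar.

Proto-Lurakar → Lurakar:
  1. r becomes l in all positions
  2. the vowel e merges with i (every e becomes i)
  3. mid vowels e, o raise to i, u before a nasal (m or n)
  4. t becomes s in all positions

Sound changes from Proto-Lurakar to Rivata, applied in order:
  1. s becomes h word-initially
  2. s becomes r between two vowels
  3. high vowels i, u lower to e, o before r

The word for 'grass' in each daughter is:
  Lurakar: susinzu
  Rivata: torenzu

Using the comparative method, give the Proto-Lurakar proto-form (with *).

Position 3: Lurakar has s, Rivata has r. Taking the neighbouring segments as reconstructed: Lurakar s could go back to *t or *s; Rivata r could go back to *s or *r — the one source consistent with every daughter is *s.
Position 4: Lurakar has i, Rivata has e. Taking the neighbouring segments as reconstructed: Lurakar i could go back to *e or *i; Rivata e can only go back to *e — the one source consistent with every daughter is *e.
Verify the candidate proto-form against each daughter:
Lurakar: *tusenzu
  tusenzu (rule 1 does not apply)
  tusenzu → tusinzu   [vowel merger]
  tusinzu (rule 3 does not apply)
  tusinzu → susinzu   [unconditioned shift]
  giving Lurakar susinzu.
Rivata: start from *tusenzu.
  rule 1: no change — tusenzu
  rule 2 (rhotacism): tusenzu → turenzu
  rule 3 (pre-rhotic lowering): turenzu → torenzu
  ⇒ Rivata torenzu
*tusenzu is the unique common source.

*tusenzu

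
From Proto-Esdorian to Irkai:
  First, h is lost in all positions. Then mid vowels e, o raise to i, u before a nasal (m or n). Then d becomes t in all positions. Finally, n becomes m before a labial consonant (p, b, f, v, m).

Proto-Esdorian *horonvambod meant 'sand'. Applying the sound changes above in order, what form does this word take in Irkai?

Irkai: *horonvambod
  horonvambod → oronvambod   [h-loss]
  oronvambod → orunvambod   [pre-nasal raising]
  orunvambod → orunvambot   [unconditioned shift]
  orunvambot → orumvambot   [nasal place assimilation]
  giving Irkai orumvambot.

orumvambot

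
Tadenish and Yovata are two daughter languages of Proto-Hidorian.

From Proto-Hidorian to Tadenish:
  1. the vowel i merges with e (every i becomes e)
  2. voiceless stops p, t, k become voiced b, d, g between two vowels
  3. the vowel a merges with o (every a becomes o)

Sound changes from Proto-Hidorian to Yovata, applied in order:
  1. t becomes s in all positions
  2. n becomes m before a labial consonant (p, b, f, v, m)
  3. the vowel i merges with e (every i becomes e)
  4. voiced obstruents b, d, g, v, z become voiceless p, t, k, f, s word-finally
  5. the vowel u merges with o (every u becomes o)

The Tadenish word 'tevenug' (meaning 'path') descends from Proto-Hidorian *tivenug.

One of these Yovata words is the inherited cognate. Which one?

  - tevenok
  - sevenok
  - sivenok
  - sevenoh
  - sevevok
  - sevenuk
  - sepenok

Yovata: *tivenug > sivenug > sevenug > sevenuk > sevenok  (by unconditioned shift, vowel merger, final devoicing, vowel merger)
Among the options, 'sevenok' alone shows every Yovata change applied in order.

sevenok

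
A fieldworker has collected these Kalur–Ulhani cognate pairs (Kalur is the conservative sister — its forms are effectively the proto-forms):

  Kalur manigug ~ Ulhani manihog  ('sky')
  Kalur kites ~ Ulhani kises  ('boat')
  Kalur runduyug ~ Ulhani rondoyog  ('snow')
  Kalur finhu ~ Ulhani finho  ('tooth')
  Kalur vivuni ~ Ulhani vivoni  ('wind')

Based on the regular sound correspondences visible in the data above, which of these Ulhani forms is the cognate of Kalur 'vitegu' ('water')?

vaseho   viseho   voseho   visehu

viseho

kites ~ kises — Kalur t corresponds to Ulhani s between vowels (before a front vowel).
manigug ~ manihog — Kalur g corresponds to Ulhani h between vowels (before a back vowel).
finhu ~ finho — Kalur u corresponds to Ulhani o word-finally.
Applying these to Kalur 'vitegu':
  vitegu → visegu   (t→s between vowels (before a front vowel))
  visegu → visehu   (g→h between vowels (before a back vowel))
  visehu → viseho   (u→o word-finally)
So the Ulhani cognate is 'viseho'.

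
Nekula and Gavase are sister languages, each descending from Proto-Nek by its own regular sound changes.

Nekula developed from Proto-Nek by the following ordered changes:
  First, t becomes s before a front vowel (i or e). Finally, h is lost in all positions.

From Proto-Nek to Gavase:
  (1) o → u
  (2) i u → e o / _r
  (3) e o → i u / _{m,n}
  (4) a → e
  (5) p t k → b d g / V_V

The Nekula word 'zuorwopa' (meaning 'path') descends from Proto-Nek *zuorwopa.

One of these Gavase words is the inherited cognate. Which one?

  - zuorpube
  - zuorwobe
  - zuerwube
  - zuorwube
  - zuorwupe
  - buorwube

Gavase: *zuorwopa
  zuorwopa → zuurwupa   [vowel merger]
  zuurwupa → zuorwupa   [pre-rhotic lowering]
  zuorwupa (rule 3 does not apply)
  zuorwupa → zuorwupe   [vowel merger]
  zuorwupe → zuorwube   [intervocalic voicing]
  giving Gavase zuorwube.
Only 'zuorwube' matches the regular Gavase development of *zuorwopa.

zuorwube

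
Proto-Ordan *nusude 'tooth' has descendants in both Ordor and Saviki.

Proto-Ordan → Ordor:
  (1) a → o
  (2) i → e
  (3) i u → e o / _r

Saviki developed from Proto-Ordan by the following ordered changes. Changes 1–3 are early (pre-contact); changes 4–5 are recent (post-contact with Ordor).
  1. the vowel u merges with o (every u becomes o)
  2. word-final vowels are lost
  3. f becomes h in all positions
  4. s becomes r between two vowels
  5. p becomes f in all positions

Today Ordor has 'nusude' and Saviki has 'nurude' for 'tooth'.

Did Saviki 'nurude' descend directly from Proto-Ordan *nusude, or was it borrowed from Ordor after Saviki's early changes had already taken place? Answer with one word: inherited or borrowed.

If inherited, *nusude would pass through all of Saviki's changes:
Saviki: start from *nusude.
  rule 1 (vowel merger): nusude → nosode
  rule 2 (apocope): nosode → nosod
  rule 3: no change — nosod
  rule 4 (rhotacism): nosod → norod
  rule 5: no change — norod
  ⇒ Saviki norod
If borrowed from Ordor 'nusude' after the early changes, it would undergo only the recent ones:
  rule 4 (rhotacism): nusude → nurude
  rule 5 (unconditioned shift): no change (nurude)
  ⇒ as a loan: nurude
Saviki 'nurude' matches the loan outcome 'nurude', not the inherited 'norod' — it skipped the early Saviki changes, so it was borrowed from Ordor.

borrowed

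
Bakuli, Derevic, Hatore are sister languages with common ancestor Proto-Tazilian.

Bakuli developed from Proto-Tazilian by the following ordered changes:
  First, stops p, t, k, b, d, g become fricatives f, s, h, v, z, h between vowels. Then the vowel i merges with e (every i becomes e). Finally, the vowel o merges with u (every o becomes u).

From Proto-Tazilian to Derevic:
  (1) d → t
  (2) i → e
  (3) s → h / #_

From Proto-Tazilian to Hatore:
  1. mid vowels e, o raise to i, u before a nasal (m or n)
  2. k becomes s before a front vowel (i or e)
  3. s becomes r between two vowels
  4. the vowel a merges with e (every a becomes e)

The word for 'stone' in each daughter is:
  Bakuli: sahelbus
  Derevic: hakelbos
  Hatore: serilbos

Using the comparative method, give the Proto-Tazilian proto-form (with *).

*sakilbos

Position 7: Bakuli has u, Derevic has o, Hatore has o. Derevic preserves o here (none of its changes turn any other segment into o), so the proto-segment is *o.
Position 4: Bakuli has e, Derevic has e, Hatore has i. Taking the neighbouring segments as reconstructed: Bakuli e could go back to *e or *i; Derevic e could go back to *e or *i; Hatore i can only go back to *i — the one source consistent with every daughter is *i.
This points to *sakilbos. Verify forward in each daughter:
Bakuli: *sakilbos
  sakilbos → sahilbos   [intervocalic lenition]
  sahilbos → sahelbos   [vowel merger]
  sahelbos → sahelbus   [vowel merger]
  giving Bakuli sahelbus.
Derevic: *sakilbos
  sakilbos (rule 1 does not apply)
  sakilbos → sakelbos   [vowel merger]
  sakelbos → hakelbos   [debuccalisation]
  giving Derevic hakelbos.
Hatore: *sakilbos
  sakilbos (rule 1 does not apply)
  sakilbos → sasilbos   [palatalisation]
  sasilbos → sarilbos   [rhotacism]
  sarilbos → serilbos   [vowel merger]
  giving Hatore serilbos.
*sakilbos is the unique common source.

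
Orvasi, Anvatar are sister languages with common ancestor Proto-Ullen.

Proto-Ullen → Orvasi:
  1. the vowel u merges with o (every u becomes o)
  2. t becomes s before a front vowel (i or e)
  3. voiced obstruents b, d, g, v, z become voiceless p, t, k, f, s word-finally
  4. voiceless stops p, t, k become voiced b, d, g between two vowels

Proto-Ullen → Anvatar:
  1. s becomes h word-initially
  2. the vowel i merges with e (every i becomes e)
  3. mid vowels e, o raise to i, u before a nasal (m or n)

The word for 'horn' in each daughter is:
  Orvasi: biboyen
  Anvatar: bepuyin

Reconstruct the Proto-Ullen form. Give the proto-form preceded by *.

Position 2: Orvasi has i, Anvatar has e. Orvasi preserves i here (none of its changes turn any other segment into i), so the proto-segment is *i.
Position 4: Orvasi has o, Anvatar has u. Taking the neighbouring segments as reconstructed: Orvasi o could go back to *o or *u; Anvatar u can only go back to *u — the one source consistent with every daughter is *u.
Position 3: Orvasi has b, Anvatar has p. Anvatar preserves p here (none of its changes turn any other segment into p), so the proto-segment is *p.
This points to *bipuyen. Verify forward in each daughter:
Orvasi: *bipuyen > bipoyen > biboyen  (by vowel merger, intervocalic voicing)
Anvatar: start from *bipuyen.
  rule 1: no change — bipuyen
  rule 2 (vowel merger): bipuyen → bepuyen
  rule 3 (pre-nasal raising): bepuyen → bepuyin
  ⇒ Anvatar bepuyin
No other proto-form is consistent with every reflex, so the reconstruction is *bipuyen.

*bipuyen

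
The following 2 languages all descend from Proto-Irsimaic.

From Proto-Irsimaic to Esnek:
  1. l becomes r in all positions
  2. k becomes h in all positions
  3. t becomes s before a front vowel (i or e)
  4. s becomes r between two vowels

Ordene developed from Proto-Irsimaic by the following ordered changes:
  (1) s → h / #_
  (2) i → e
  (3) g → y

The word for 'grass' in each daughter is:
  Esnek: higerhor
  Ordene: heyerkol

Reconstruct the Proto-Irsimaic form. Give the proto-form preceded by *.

*higerkol

Position 8: Esnek has r, Ordene has l. Ordene preserves l here (none of its changes turn any other segment into l), so the proto-segment is *l.
Position 6: Esnek has h, Ordene has k. Ordene preserves k here (none of its changes turn any other segment into k), so the proto-segment is *k.
Verify the candidate proto-form against each daughter:
Esnek: *higerkol
  higerkol → higerkor   [unconditioned shift]
  higerkor → higerhor   [unconditioned shift]
  higerhor (rule 3 does not apply)
  higerhor (rule 4 does not apply)
  giving Esnek higerhor.
Ordene: *higerkol > hegerkol > heyerkol  (by vowel merger, unconditioned shift)
Only *higerkol yields all of Esnek higerhor, Ordene heyerkol.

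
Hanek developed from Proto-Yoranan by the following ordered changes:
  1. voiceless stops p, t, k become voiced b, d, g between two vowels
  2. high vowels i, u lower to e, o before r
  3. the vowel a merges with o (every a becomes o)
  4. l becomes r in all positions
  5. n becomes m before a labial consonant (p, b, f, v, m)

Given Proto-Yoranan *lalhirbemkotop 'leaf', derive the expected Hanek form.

rorherbemkodop

Hanek: *lalhirbemkotop
  lalhirbemkotop → lalhirbemkodop   [intervocalic voicing]
  lalhirbemkodop → lalherbemkodop   [pre-rhotic lowering]
  lalherbemkodop → lolherbemkodop   [vowel merger]
  lolherbemkodop → rorherbemkodop   [unconditioned shift]
  rorherbemkodop (rule 5 does not apply)
  giving Hanek rorherbemkodop.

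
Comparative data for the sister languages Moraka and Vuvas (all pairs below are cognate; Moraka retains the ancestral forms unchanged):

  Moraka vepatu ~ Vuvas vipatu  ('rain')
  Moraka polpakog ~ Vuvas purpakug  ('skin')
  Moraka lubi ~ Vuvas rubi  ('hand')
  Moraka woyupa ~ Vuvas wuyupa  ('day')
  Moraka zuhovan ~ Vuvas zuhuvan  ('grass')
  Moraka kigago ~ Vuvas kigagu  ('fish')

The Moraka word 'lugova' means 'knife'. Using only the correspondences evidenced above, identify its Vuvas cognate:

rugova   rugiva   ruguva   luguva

ruguva

lubi ~ rubi — Moraka l corresponds to Vuvas r word-initially before a back vowel.
zuhovan ~ zuhuvan — Moraka o corresponds to Vuvas u after a consonant, before a labial obstruent.
Applying these to Moraka 'lugova':
  lugova → rugova   (l→r word-initially before a back vowel)
  rugova → ruguva   (o→u after a consonant, before a labial obstruent)
So the Vuvas cognate is 'ruguva'.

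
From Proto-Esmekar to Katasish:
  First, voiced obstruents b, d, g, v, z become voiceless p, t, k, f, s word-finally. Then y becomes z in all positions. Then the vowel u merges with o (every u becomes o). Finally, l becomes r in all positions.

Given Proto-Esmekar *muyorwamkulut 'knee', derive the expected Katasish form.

Katasish: start from *muyorwamkulut.
  rule 1: no change — muyorwamkulut
  rule 2 (unconditioned shift): muyorwamkulut → muzorwamkulut
  rule 3 (vowel merger): muzorwamkulut → mozorwamkolot
  rule 4 (unconditioned shift): mozorwamkolot → mozorwamkorot
  ⇒ Katasish mozorwamkorot

mozorwamkorot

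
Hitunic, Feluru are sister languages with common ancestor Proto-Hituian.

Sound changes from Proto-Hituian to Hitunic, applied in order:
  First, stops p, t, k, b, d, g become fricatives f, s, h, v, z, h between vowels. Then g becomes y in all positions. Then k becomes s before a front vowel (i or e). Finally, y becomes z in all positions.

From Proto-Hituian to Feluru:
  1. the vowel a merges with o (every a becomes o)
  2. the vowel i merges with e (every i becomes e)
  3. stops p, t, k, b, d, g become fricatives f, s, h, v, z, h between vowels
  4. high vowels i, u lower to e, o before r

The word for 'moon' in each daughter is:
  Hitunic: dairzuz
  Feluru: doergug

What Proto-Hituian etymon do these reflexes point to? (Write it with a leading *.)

Position 3: Hitunic has i, Feluru has e. Hitunic preserves i here (none of its changes turn any other segment into i), so the proto-segment is *i.
Position 5: Hitunic has z, Feluru has g. Feluru preserves g here (none of its changes turn any other segment into g), so the proto-segment is *g.
Position 7: Hitunic has z, Feluru has g. Feluru preserves g here (none of its changes turn any other segment into g), so the proto-segment is *g.
Continuing position by position gives *dairgug; check it forward:
Hitunic: *dairgug > dairyuy > dairzuz  (by unconditioned shift, unconditioned shift)
Feluru: start from *dairgug.
  rule 1 (vowel merger): dairgug → doirgug
  rule 2 (vowel merger): doirgug → doergug
  rule 3: no change — doergug
  rule 4: no change — doergug
  ⇒ Feluru doergug
Only *dairgug yields all of Hitunic dairzuz, Feluru doergug.

*dairgug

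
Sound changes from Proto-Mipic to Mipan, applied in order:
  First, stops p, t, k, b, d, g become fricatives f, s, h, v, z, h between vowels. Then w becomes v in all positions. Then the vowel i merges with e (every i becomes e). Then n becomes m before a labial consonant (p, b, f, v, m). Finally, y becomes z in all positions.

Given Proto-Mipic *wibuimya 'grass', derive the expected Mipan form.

Mipan: *wibuimya
  wibuimya → wivuimya   [intervocalic lenition]
  wivuimya → vivuimya   [unconditioned shift]
  vivuimya → vevuemya   [vowel merger]
  vevuemya (rule 4 does not apply)
  vevuemya → vevuemza   [unconditioned shift]
  giving Mipan vevuemza.

vevuemza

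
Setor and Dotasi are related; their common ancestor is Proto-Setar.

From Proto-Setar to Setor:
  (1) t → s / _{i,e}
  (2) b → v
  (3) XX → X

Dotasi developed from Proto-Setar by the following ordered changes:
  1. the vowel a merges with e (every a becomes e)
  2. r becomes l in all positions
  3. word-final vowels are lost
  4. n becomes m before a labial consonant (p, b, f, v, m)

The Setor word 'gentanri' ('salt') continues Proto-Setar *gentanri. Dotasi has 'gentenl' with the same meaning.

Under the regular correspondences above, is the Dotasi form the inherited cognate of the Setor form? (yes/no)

Derive the expected Dotasi reflex of *gentanri:
Dotasi: *gentanri > gentenri > gentenli > gentenl  (by vowel merger, unconditioned shift, apocope)
Dotasi 'gentenl' matches the regular reflex exactly, so the pair is cognate.

yes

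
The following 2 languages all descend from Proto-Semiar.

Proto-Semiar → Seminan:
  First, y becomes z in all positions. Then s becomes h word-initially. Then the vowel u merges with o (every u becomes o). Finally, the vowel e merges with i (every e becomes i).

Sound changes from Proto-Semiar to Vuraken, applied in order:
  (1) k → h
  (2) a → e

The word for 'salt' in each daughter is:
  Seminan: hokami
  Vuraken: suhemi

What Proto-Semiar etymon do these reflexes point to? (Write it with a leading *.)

*sukami

Position 3: Seminan has k, Vuraken has h. Seminan preserves k here (none of its changes turn any other segment into k), so the proto-segment is *k.
Position 1: Seminan has h, Vuraken has s. Vuraken preserves s here (none of its changes turn any other segment into s), so the proto-segment is *s.
This points to *sukami. Verify forward in each daughter:
Seminan: *sukami
  sukami (rule 1 does not apply)
  sukami → hukami   [debuccalisation]
  hukami → hokami   [vowel merger]
  hokami (rule 4 does not apply)
  giving Seminan hokami.
Vuraken: *sukami > suhami > suhemi  (by unconditioned shift, vowel merger)
*sukami is the unique common source.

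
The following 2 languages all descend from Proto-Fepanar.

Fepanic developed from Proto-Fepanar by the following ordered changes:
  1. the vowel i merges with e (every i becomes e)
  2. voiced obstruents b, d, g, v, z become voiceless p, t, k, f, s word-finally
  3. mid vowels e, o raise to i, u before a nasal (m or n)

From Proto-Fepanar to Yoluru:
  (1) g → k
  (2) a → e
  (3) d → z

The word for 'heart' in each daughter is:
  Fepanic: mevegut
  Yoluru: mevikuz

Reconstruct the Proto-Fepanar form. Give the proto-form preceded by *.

*mevigud

Position 4: Fepanic has e, Yoluru has i. Yoluru preserves i here (none of its changes turn any other segment into i), so the proto-segment is *i.
Position 5: Fepanic has g, Yoluru has k. Fepanic preserves g here (none of its changes turn any other segment into g), so the proto-segment is *g.
Position 7: Fepanic has t, Yoluru has z. Taking the neighbouring segments as reconstructed: Fepanic t could go back to *t or *d; Yoluru z could go back to *d or *z — the one source consistent with every daughter is *d.
Continuing position by position gives *mevigud; check it forward:
Fepanic: start from *mevigud.
  rule 1 (vowel merger): mevigud → mevegud
  rule 2 (final devoicing): mevegud → mevegut
  rule 3: no change — mevegut
  ⇒ Fepanic mevegut
Yoluru: *mevigud
  mevigud → mevikud   [unconditioned shift]
  mevikud (rule 2 does not apply)
  mevikud → mevikuz   [unconditioned shift]
  giving Yoluru mevikuz.
Only *mevigud yields all of Fepanic mevegut, Yoluru mevikuz.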